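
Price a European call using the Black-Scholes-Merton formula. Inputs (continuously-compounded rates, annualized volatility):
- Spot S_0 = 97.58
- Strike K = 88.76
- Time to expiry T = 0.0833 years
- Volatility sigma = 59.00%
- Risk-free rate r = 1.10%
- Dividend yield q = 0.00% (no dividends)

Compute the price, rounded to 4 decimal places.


Answer: Price = 11.7379

Derivation:
d1 = (ln(S/K) + (r - q + 0.5*sigma^2) * T) / (sigma * sqrt(T)) = 0.64686613
d2 = d1 - sigma * sqrt(T) = 0.47658186
exp(-rT) = 0.99908412; exp(-qT) = 1.00000000
C = S_0 * exp(-qT) * N(d1) - K * exp(-rT) * N(d2)
N(d1) = 0.74114071; N(d2) = 0.68317005
C = 97.5800 * 1.00000000 * 0.74114071 - 88.7600 * 0.99908412 * 0.68317005 = 11.7379


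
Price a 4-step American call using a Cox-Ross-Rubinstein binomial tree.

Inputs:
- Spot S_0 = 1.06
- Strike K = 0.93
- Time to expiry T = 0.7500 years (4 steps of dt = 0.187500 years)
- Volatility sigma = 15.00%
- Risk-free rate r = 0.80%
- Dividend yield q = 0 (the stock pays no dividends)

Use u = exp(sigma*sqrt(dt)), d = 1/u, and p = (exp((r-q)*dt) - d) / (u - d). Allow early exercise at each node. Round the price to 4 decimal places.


dt = T/N = 0.187500
u = exp(sigma*sqrt(dt)) = 1.067108; d = 1/u = 0.937113
p = (exp((r-q)*dt) - d) / (u - d) = 0.495315
Discount per step: exp(-r*dt) = 0.998501
Stock lattice S(k, i) with i counting down-moves:
  k=0: S(0,0) = 1.0600
  k=1: S(1,0) = 1.1311; S(1,1) = 0.9933
  k=2: S(2,0) = 1.2070; S(2,1) = 1.0600; S(2,2) = 0.9309
  k=3: S(3,0) = 1.2880; S(3,1) = 1.1311; S(3,2) = 0.9933; S(3,3) = 0.8723
  k=4: S(4,0) = 1.3745; S(4,1) = 1.2070; S(4,2) = 1.0600; S(4,3) = 0.9309; S(4,4) = 0.8175
Terminal payoffs V(N, i) = max(S_T - K, 0):
  V(4,0) = 0.444481; V(4,1) = 0.277042; V(4,2) = 0.130000; V(4,3) = 0.000871; V(4,4) = 0.000000
Backward induction: V(k, i) = exp(-r*dt) * [p * V(k+1, i) + (1-p) * V(k+1, i+1)]; then take max(V_cont, immediate exercise) for American.
  V(3,0) = exp(-r*dt) * [p*0.444481 + (1-p)*0.277042] = 0.359438; exercise = 0.358044; V(3,0) = max -> 0.359438
  V(3,1) = exp(-r*dt) * [p*0.277042 + (1-p)*0.130000] = 0.202528; exercise = 0.201134; V(3,1) = max -> 0.202528
  V(3,2) = exp(-r*dt) * [p*0.130000 + (1-p)*0.000871] = 0.064733; exercise = 0.063339; V(3,2) = max -> 0.064733
  V(3,3) = exp(-r*dt) * [p*0.000871 + (1-p)*0.000000] = 0.000431; exercise = 0.000000; V(3,3) = max -> 0.000431
  V(2,0) = exp(-r*dt) * [p*0.359438 + (1-p)*0.202528] = 0.279828; exercise = 0.277042; V(2,0) = max -> 0.279828
  V(2,1) = exp(-r*dt) * [p*0.202528 + (1-p)*0.064733] = 0.132786; exercise = 0.130000; V(2,1) = max -> 0.132786
  V(2,2) = exp(-r*dt) * [p*0.064733 + (1-p)*0.000431] = 0.032232; exercise = 0.000871; V(2,2) = max -> 0.032232
  V(1,0) = exp(-r*dt) * [p*0.279828 + (1-p)*0.132786] = 0.205310; exercise = 0.201134; V(1,0) = max -> 0.205310
  V(1,1) = exp(-r*dt) * [p*0.132786 + (1-p)*0.032232] = 0.081915; exercise = 0.063339; V(1,1) = max -> 0.081915
  V(0,0) = exp(-r*dt) * [p*0.205310 + (1-p)*0.081915] = 0.142820; exercise = 0.130000; V(0,0) = max -> 0.142820

Answer: Price = V(0,0) = 0.1428


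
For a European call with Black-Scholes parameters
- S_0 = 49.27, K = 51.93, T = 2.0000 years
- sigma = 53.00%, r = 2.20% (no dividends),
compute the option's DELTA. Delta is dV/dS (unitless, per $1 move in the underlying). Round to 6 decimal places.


Answer: Delta = 0.641816

Derivation:
d1 = 0.3633177597; d2 = -0.3862154284
phi(d1) = 0.3734622201; exp(-qT) = 1.0000000000; exp(-rT) = 0.9569539575
N(d1) = 0.6418162359
Delta = exp(-qT) * N(d1) = 1.0000000000 * 0.6418162359 = 0.641816


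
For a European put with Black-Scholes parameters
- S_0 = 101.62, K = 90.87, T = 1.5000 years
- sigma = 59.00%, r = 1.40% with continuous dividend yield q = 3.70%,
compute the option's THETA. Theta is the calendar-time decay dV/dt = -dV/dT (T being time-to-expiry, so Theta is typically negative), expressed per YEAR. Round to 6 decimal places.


Answer: Theta = -8.667900

Derivation:
d1 = 0.4682890932; d2 = -0.2543103810
phi(d1) = 0.3575121717; exp(-qT) = 0.9460120237; exp(-rT) = 0.9792189646
Theta = -S*exp(-qT)*phi(d1)*sigma/(2*sqrt(T)) + r*K*exp(-rT)*N(-d2) - q*S*exp(-qT)*N(-d1)
N(-d1) = 0.3197889335; N(-d2) = 0.6003721097; sqrt(T) = 1.2247448714
Term 1 = -101.6200 * 0.9460120237 * 0.3575121717 * 0.5900 / (2 * 1.2247448714) = -8.2783363043
Term 2 = 0.0140 * 90.8700 * 0.9792189646 * 0.6003721097 = 0.7479092224
Term 3 = -0.0370 * 101.6200 * 0.9460120237 * 0.3197889335 = -1.1374727508
Theta = -8.2783363043 + (0.7479092224) + (-1.1374727508) = -8.667900


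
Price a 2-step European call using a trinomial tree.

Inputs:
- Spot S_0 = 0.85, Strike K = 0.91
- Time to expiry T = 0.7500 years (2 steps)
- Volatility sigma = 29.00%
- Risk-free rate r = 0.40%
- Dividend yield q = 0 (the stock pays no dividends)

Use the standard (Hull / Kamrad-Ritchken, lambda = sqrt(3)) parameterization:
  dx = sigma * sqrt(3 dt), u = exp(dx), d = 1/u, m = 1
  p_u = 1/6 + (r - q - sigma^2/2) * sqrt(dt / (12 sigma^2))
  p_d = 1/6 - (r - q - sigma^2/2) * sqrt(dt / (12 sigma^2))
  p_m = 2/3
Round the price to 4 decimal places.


Answer: Price = V(0,0) = 0.0605

Derivation:
dt = T/N = 0.375000; dx = sigma*sqrt(3*dt) = 0.307591
u = exp(dx) = 1.360145; d = 1/u = 0.735216
p_u = 0.143472, p_m = 0.666667, p_d = 0.189861
Discount per step: exp(-r*dt) = 0.998501
Stock lattice S(k, j) with j the centered position index:
  k=0: S(0,+0) = 0.8500
  k=1: S(1,-1) = 0.6249; S(1,+0) = 0.8500; S(1,+1) = 1.1561
  k=2: S(2,-2) = 0.4595; S(2,-1) = 0.6249; S(2,+0) = 0.8500; S(2,+1) = 1.1561; S(2,+2) = 1.5725
Terminal payoffs V(N, j) = max(S_T - K, 0):
  V(2,-2) = 0.000000; V(2,-1) = 0.000000; V(2,+0) = 0.000000; V(2,+1) = 0.246123; V(2,+2) = 0.662496
Backward induction: V(k, j) = exp(-r*dt) * [p_u * V(k+1, j+1) + p_m * V(k+1, j) + p_d * V(k+1, j-1)]
  V(1,-1) = exp(-r*dt) * [p_u*0.000000 + p_m*0.000000 + p_d*0.000000] = 0.000000
  V(1,+0) = exp(-r*dt) * [p_u*0.246123 + p_m*0.000000 + p_d*0.000000] = 0.035259
  V(1,+1) = exp(-r*dt) * [p_u*0.662496 + p_m*0.246123 + p_d*0.000000] = 0.258744
  V(0,+0) = exp(-r*dt) * [p_u*0.258744 + p_m*0.035259 + p_d*0.000000] = 0.060538


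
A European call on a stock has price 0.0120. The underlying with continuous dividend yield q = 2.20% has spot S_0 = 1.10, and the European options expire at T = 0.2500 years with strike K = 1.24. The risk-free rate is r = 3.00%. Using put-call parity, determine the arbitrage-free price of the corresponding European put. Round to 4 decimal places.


Put-call parity: C - P = S_0 * exp(-qT) - K * exp(-rT).
S_0 * exp(-qT) = 1.1000 * 0.99451510 = 1.09396661
K * exp(-rT) = 1.2400 * 0.99252805 = 1.23073479
P = C - S*exp(-qT) + K*exp(-rT)
P = 0.0120 - 1.09396661 + 1.23073479 = 0.1488

Answer: Put price = 0.1488


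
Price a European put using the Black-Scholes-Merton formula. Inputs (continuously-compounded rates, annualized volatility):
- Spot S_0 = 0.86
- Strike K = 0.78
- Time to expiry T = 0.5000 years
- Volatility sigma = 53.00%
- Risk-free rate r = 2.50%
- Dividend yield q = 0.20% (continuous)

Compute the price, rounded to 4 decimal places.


d1 = (ln(S/K) + (r - q + 0.5*sigma^2) * T) / (sigma * sqrt(T)) = 0.47860047
d2 = d1 - sigma * sqrt(T) = 0.10383388
exp(-rT) = 0.98757780; exp(-qT) = 0.99900050
P = K * exp(-rT) * N(-d2) - S_0 * exp(-qT) * N(-d1)
N(-d1) = 0.31611144; N(-d2) = 0.45865059
P = 0.7800 * 0.98757780 * 0.45865059 - 0.8600 * 0.99900050 * 0.31611144 = 0.0817

Answer: Price = 0.0817


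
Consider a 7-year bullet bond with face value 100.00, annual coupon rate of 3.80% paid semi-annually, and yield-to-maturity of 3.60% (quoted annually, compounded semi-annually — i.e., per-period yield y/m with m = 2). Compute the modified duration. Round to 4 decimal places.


Answer: Modified duration = 6.1077

Derivation:
Coupon per period c = face * coupon_rate / m = 1.900000
Periods per year m = 2; per-period yield y/m = 0.018000
Number of cashflows N = 14
Cashflows (t years, CF_t, discount factor 1/(1+y/m)^(m*t), PV):
  t = 0.5000: CF_t = 1.900000, DF = 0.982318, PV = 1.866405
  t = 1.0000: CF_t = 1.900000, DF = 0.964949, PV = 1.833403
  t = 1.5000: CF_t = 1.900000, DF = 0.947887, PV = 1.800986
  t = 2.0000: CF_t = 1.900000, DF = 0.931127, PV = 1.769141
  t = 2.5000: CF_t = 1.900000, DF = 0.914663, PV = 1.737860
  t = 3.0000: CF_t = 1.900000, DF = 0.898490, PV = 1.707131
  t = 3.5000: CF_t = 1.900000, DF = 0.882603, PV = 1.676946
  t = 4.0000: CF_t = 1.900000, DF = 0.866997, PV = 1.647295
  t = 4.5000: CF_t = 1.900000, DF = 0.851667, PV = 1.618168
  t = 5.0000: CF_t = 1.900000, DF = 0.836608, PV = 1.589556
  t = 5.5000: CF_t = 1.900000, DF = 0.821816, PV = 1.561450
  t = 6.0000: CF_t = 1.900000, DF = 0.807285, PV = 1.533841
  t = 6.5000: CF_t = 1.900000, DF = 0.793010, PV = 1.506720
  t = 7.0000: CF_t = 101.900000, DF = 0.778989, PV = 79.378939
Price P = sum_t PV_t = 101.227841
First compute Macaulay numerator sum_t t * PV_t:
  t * PV_t at t = 0.5000: 0.933202
  t * PV_t at t = 1.0000: 1.833403
  t * PV_t at t = 1.5000: 2.701479
  t * PV_t at t = 2.0000: 3.538282
  t * PV_t at t = 2.5000: 4.344649
  t * PV_t at t = 3.0000: 5.121394
  t * PV_t at t = 3.5000: 5.869312
  t * PV_t at t = 4.0000: 6.589180
  t * PV_t at t = 4.5000: 7.281756
  t * PV_t at t = 5.0000: 7.947780
  t * PV_t at t = 5.5000: 8.587974
  t * PV_t at t = 6.0000: 9.203044
  t * PV_t at t = 6.5000: 9.793679
  t * PV_t at t = 7.0000: 555.652576
Macaulay duration D = 629.397711 / 101.227841 = 6.217634
Modified duration = D / (1 + y/m) = 6.217634 / (1 + 0.018000) = 6.107696


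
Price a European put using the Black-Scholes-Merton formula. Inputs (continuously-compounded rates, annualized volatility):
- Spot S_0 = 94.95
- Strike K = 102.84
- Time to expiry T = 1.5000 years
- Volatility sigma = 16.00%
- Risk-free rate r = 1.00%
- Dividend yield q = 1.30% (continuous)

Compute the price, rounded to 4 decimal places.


Answer: Price = 12.3730

Derivation:
d1 = (ln(S/K) + (r - q + 0.5*sigma^2) * T) / (sigma * sqrt(T)) = -0.33233424
d2 = d1 - sigma * sqrt(T) = -0.52829342
exp(-rT) = 0.98511194; exp(-qT) = 0.98068890
P = K * exp(-rT) * N(-d2) - S_0 * exp(-qT) * N(-d1)
N(-d1) = 0.63018156; N(-d2) = 0.70135215
P = 102.8400 * 0.98511194 * 0.70135215 - 94.9500 * 0.98068890 * 0.63018156 = 12.3730


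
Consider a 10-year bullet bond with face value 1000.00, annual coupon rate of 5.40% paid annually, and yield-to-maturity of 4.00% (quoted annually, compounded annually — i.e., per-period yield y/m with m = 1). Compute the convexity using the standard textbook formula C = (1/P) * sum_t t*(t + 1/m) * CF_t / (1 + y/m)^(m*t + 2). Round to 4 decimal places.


Coupon per period c = face * coupon_rate / m = 54.000000
Periods per year m = 1; per-period yield y/m = 0.040000
Number of cashflows N = 10
Cashflows (t years, CF_t, discount factor 1/(1+y/m)^(m*t), PV):
  t = 1.0000: CF_t = 54.000000, DF = 0.961538, PV = 51.923077
  t = 2.0000: CF_t = 54.000000, DF = 0.924556, PV = 49.926036
  t = 3.0000: CF_t = 54.000000, DF = 0.888996, PV = 48.005803
  t = 4.0000: CF_t = 54.000000, DF = 0.854804, PV = 46.159426
  t = 5.0000: CF_t = 54.000000, DF = 0.821927, PV = 44.384064
  t = 6.0000: CF_t = 54.000000, DF = 0.790315, PV = 42.676984
  t = 7.0000: CF_t = 54.000000, DF = 0.759918, PV = 41.035562
  t = 8.0000: CF_t = 54.000000, DF = 0.730690, PV = 39.457271
  t = 9.0000: CF_t = 54.000000, DF = 0.702587, PV = 37.939684
  t = 10.0000: CF_t = 1054.000000, DF = 0.675564, PV = 712.044634
Price P = sum_t PV_t = 1113.552541
Convexity numerator sum_t t*(t + 1/m) * CF_t / (1+y/m)^(m*t + 2):
  t = 1.0000: term = 96.011607
  t = 2.0000: term = 276.956558
  t = 3.0000: term = 532.608765
  t = 4.0000: term = 853.539688
  t = 5.0000: term = 1231.066857
  t = 6.0000: term = 1657.205385
  t = 7.0000: term = 2124.622288
  t = 8.0000: term = 2626.593488
  t = 9.0000: term = 3156.963327
  t = 10.0000: term = 72415.781928
Convexity = (1/P) * sum = 84971.349892 / 1113.552541 = 76.306548

Answer: Convexity = 76.3065


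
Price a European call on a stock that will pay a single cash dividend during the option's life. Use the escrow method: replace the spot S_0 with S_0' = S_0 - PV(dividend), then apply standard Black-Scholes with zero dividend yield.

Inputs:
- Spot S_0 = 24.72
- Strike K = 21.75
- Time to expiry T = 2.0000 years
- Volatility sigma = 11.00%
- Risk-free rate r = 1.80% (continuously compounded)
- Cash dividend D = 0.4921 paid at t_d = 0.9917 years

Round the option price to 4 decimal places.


PV(D) = D * exp(-r * t_d) = 0.4921 * 0.98230778 = 0.48339366
S_0' = S_0 - PV(D) = 24.7200 - 0.48339366 = 24.23660634
d1 = (ln(S_0'/K) + (r + sigma^2/2)*T) / (sigma*sqrt(T)) = 1.00505838
d2 = d1 - sigma*sqrt(T) = 0.84949489
exp(-rT) = 0.96464029
N(d1) = 0.84256563; N(d2) = 0.80219701
C = S_0' * N(d1) - K * exp(-rT) * N(d2) = 24.23660634 * 0.84256563 - 21.7500 * 0.96464029 * 0.80219701 = 3.5901

Answer: Price = 3.5901


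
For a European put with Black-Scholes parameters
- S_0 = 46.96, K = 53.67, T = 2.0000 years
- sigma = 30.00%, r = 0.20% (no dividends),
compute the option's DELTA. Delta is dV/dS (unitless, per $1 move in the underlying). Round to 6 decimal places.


Answer: Delta = -0.537143

Derivation:
d1 = -0.0932391253; d2 = -0.5175031940
phi(d1) = 0.3972119346; exp(-qT) = 1.0000000000; exp(-rT) = 0.9960079893
N(-d1) = 0.5371432039
Delta = -exp(-qT) * N(-d1) = -1.0000000000 * 0.5371432039 = -0.537143


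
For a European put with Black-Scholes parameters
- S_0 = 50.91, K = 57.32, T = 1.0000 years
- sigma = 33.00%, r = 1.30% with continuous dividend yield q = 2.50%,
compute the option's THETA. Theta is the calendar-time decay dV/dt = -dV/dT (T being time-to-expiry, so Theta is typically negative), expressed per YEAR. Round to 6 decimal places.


d1 = -0.2307279850; d2 = -0.5607279850
phi(d1) = 0.3884634339; exp(-qT) = 0.9753099120; exp(-rT) = 0.9870841350
Theta = -S*exp(-qT)*phi(d1)*sigma/(2*sqrt(T)) + r*K*exp(-rT)*N(-d2) - q*S*exp(-qT)*N(-d1)
N(-d1) = 0.5912369344; N(-d2) = 0.7125085067; sqrt(T) = 1.0000000000
Term 1 = -50.9100 * 0.9753099120 * 0.3884634339 * 0.3300 / (2 * 1.0000000000) = -3.1825836261
Term 2 = 0.0130 * 57.3200 * 0.9870841350 * 0.7125085067 = 0.5240753820
Term 3 = -0.0250 * 50.9100 * 0.9753099120 * 0.5912369344 = -0.7339175958
Theta = -3.1825836261 + (0.5240753820) + (-0.7339175958) = -3.392426

Answer: Theta = -3.392426


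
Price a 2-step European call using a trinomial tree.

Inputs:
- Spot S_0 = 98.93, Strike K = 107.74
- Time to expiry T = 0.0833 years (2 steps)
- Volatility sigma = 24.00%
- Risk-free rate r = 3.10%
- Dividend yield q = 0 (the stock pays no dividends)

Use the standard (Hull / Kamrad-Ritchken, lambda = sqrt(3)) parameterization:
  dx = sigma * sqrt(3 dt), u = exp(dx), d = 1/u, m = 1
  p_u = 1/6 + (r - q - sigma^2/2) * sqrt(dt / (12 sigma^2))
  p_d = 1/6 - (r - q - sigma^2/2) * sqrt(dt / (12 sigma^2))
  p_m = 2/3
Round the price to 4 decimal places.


dt = T/N = 0.041650; dx = sigma*sqrt(3*dt) = 0.084836
u = exp(dx) = 1.088538; d = 1/u = 0.918663
p_u = 0.167207, p_m = 0.666667, p_d = 0.166127
Discount per step: exp(-r*dt) = 0.998710
Stock lattice S(k, j) with j the centered position index:
  k=0: S(0,+0) = 98.9300
  k=1: S(1,-1) = 90.8833; S(1,+0) = 98.9300; S(1,+1) = 107.6891
  k=2: S(2,-2) = 83.4912; S(2,-1) = 90.8833; S(2,+0) = 98.9300; S(2,+1) = 107.6891; S(2,+2) = 117.2237
Terminal payoffs V(N, j) = max(S_T - K, 0):
  V(2,-2) = 0.000000; V(2,-1) = 0.000000; V(2,+0) = 0.000000; V(2,+1) = 0.000000; V(2,+2) = 9.483716
Backward induction: V(k, j) = exp(-r*dt) * [p_u * V(k+1, j+1) + p_m * V(k+1, j) + p_d * V(k+1, j-1)]
  V(1,-1) = exp(-r*dt) * [p_u*0.000000 + p_m*0.000000 + p_d*0.000000] = 0.000000
  V(1,+0) = exp(-r*dt) * [p_u*0.000000 + p_m*0.000000 + p_d*0.000000] = 0.000000
  V(1,+1) = exp(-r*dt) * [p_u*9.483716 + p_m*0.000000 + p_d*0.000000] = 1.583695
  V(0,+0) = exp(-r*dt) * [p_u*1.583695 + p_m*0.000000 + p_d*0.000000] = 0.264463

Answer: Price = V(0,0) = 0.2645


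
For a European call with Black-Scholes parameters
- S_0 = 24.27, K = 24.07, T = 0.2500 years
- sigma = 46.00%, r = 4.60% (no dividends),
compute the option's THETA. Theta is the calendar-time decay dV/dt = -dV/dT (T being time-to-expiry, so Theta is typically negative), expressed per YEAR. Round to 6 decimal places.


d1 = 0.2009772519; d2 = -0.0290227481
phi(d1) = 0.3909660853; exp(-qT) = 1.0000000000; exp(-rT) = 0.9885658722
Theta = -S*exp(-qT)*phi(d1)*sigma/(2*sqrt(T)) - r*K*exp(-rT)*N(d2) + q*S*exp(-qT)*N(d1)
N(d1) = 0.5796418193; N(d2) = 0.4884232239; sqrt(T) = 0.5000000000
Term 1 = -24.2700 * 1.0000000000 * 0.3909660853 * 0.4600 / (2 * 0.5000000000) = -4.3648235695
Term 2 = -0.0460 * 24.0700 * 0.9885658722 * 0.4884232239 = -0.5346084776
Term 3 = 0 (no dividend yield, q = 0)
Theta = -4.3648235695 + (-0.5346084776) + (0.0000000000) = -4.899432

Answer: Theta = -4.899432


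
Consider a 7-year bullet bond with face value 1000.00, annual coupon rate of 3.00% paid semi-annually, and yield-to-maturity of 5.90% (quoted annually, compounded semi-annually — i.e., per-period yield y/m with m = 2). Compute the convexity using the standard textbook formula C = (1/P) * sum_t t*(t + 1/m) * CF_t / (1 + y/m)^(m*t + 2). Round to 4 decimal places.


Answer: Convexity = 42.9379

Derivation:
Coupon per period c = face * coupon_rate / m = 15.000000
Periods per year m = 2; per-period yield y/m = 0.029500
Number of cashflows N = 14
Cashflows (t years, CF_t, discount factor 1/(1+y/m)^(m*t), PV):
  t = 0.5000: CF_t = 15.000000, DF = 0.971345, PV = 14.570180
  t = 1.0000: CF_t = 15.000000, DF = 0.943512, PV = 14.152676
  t = 1.5000: CF_t = 15.000000, DF = 0.916476, PV = 13.747135
  t = 2.0000: CF_t = 15.000000, DF = 0.890214, PV = 13.353215
  t = 2.5000: CF_t = 15.000000, DF = 0.864706, PV = 12.970583
  t = 3.0000: CF_t = 15.000000, DF = 0.839928, PV = 12.598915
  t = 3.5000: CF_t = 15.000000, DF = 0.815860, PV = 12.237897
  t = 4.0000: CF_t = 15.000000, DF = 0.792482, PV = 11.887224
  t = 4.5000: CF_t = 15.000000, DF = 0.769773, PV = 11.546599
  t = 5.0000: CF_t = 15.000000, DF = 0.747716, PV = 11.215735
  t = 5.5000: CF_t = 15.000000, DF = 0.726290, PV = 10.894352
  t = 6.0000: CF_t = 15.000000, DF = 0.705479, PV = 10.582178
  t = 6.5000: CF_t = 15.000000, DF = 0.685263, PV = 10.278949
  t = 7.0000: CF_t = 1015.000000, DF = 0.665627, PV = 675.611649
Price P = sum_t PV_t = 835.647287
Convexity numerator sum_t t*(t + 1/m) * CF_t / (1+y/m)^(m*t + 2):
  t = 0.5000: term = 6.873568
  t = 1.0000: term = 20.029823
  t = 1.5000: term = 38.911750
  t = 2.0000: term = 62.994576
  t = 2.5000: term = 91.784229
  t = 3.0000: term = 124.815853
  t = 3.5000: term = 161.652392
  t = 4.0000: term = 201.883235
  t = 4.5000: term = 245.122917
  t = 5.0000: term = 291.009885
  t = 5.5000: term = 339.205306
  t = 6.0000: term = 389.391935
  t = 6.5000: term = 441.273037
  t = 7.0000: term = 33465.994118
Convexity = (1/P) * sum = 35880.942625 / 835.647287 = 42.937904


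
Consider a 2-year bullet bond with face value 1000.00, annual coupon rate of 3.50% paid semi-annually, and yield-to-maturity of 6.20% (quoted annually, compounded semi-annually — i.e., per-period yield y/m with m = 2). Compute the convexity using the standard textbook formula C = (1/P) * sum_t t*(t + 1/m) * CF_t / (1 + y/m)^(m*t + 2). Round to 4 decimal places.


Answer: Convexity = 4.5395

Derivation:
Coupon per period c = face * coupon_rate / m = 17.500000
Periods per year m = 2; per-period yield y/m = 0.031000
Number of cashflows N = 4
Cashflows (t years, CF_t, discount factor 1/(1+y/m)^(m*t), PV):
  t = 0.5000: CF_t = 17.500000, DF = 0.969932, PV = 16.973812
  t = 1.0000: CF_t = 17.500000, DF = 0.940768, PV = 16.463445
  t = 1.5000: CF_t = 17.500000, DF = 0.912481, PV = 15.968424
  t = 2.0000: CF_t = 1017.500000, DF = 0.885045, PV = 900.533258
Price P = sum_t PV_t = 949.938939
Convexity numerator sum_t t*(t + 1/m) * CF_t / (1+y/m)^(m*t + 2):
  t = 0.5000: term = 7.984212
  t = 1.0000: term = 23.232430
  t = 1.5000: term = 45.067760
  t = 2.0000: term = 4235.965658
Convexity = (1/P) * sum = 4312.250061 / 949.938939 = 4.539502


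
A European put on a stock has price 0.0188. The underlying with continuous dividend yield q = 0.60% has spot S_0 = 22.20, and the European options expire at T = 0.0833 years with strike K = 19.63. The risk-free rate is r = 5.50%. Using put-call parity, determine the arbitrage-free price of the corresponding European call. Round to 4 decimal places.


Put-call parity: C - P = S_0 * exp(-qT) - K * exp(-rT).
S_0 * exp(-qT) = 22.2000 * 0.99950032 = 22.18890721
K * exp(-rT) = 19.6300 * 0.99542898 = 19.54027086
C = P + S*exp(-qT) - K*exp(-rT)
C = 0.0188 + 22.18890721 - 19.54027086 = 2.6674

Answer: Call price = 2.6674


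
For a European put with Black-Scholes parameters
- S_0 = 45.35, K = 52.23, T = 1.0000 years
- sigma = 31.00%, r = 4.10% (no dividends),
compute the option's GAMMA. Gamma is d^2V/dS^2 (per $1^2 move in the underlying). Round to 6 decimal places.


Answer: Gamma = 0.027978

Derivation:
d1 = -0.1683769867; d2 = -0.4783769867
phi(d1) = 0.3933270055; exp(-qT) = 1.0000000000; exp(-rT) = 0.9598291299
Gamma = exp(-qT) * phi(d1) / (S * sigma * sqrt(T)) = 1.0000000000 * 0.3933270055 / (45.3500 * 0.3100 * 1.0000000000) = 0.027978


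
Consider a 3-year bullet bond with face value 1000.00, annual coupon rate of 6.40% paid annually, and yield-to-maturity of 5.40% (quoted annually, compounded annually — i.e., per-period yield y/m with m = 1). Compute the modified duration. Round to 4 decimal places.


Coupon per period c = face * coupon_rate / m = 64.000000
Periods per year m = 1; per-period yield y/m = 0.054000
Number of cashflows N = 3
Cashflows (t years, CF_t, discount factor 1/(1+y/m)^(m*t), PV):
  t = 1.0000: CF_t = 64.000000, DF = 0.948767, PV = 60.721063
  t = 2.0000: CF_t = 64.000000, DF = 0.900158, PV = 57.610116
  t = 3.0000: CF_t = 1064.000000, DF = 0.854040, PV = 908.698467
Price P = sum_t PV_t = 1027.029646
First compute Macaulay numerator sum_t t * PV_t:
  t * PV_t at t = 1.0000: 60.721063
  t * PV_t at t = 2.0000: 115.220233
  t * PV_t at t = 3.0000: 2726.095401
Macaulay duration D = 2902.036696 / 1027.029646 = 2.825660
Modified duration = D / (1 + y/m) = 2.825660 / (1 + 0.054000) = 2.680892

Answer: Modified duration = 2.6809


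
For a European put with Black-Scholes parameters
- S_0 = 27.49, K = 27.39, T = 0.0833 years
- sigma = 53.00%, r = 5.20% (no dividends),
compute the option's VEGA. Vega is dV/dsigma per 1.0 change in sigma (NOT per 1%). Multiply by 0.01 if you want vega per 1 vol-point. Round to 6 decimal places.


d1 = 0.1286249699; d2 = -0.0243422488
phi(d1) = 0.3956557656; exp(-qT) = 1.0000000000; exp(-rT) = 0.9956777678
Vega = S * exp(-qT) * phi(d1) * sqrt(T) = 27.4900 * 1.0000000000 * 0.3956557656 * 0.2886173938 = 3.139169

Answer: Vega = 3.139169


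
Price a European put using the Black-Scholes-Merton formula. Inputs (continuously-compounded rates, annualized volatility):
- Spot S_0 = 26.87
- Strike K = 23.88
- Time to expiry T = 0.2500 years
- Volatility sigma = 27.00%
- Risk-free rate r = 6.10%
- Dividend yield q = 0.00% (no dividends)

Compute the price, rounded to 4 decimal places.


Answer: Price = 0.2895

Derivation:
d1 = (ln(S/K) + (r - q + 0.5*sigma^2) * T) / (sigma * sqrt(T)) = 1.05430840
d2 = d1 - sigma * sqrt(T) = 0.91930840
exp(-rT) = 0.98486569; exp(-qT) = 1.00000000
P = K * exp(-rT) * N(-d2) - S_0 * exp(-qT) * N(-d1)
N(-d1) = 0.14587087; N(-d2) = 0.17896714
P = 23.8800 * 0.98486569 * 0.17896714 - 26.8700 * 1.00000000 * 0.14587087 = 0.2895


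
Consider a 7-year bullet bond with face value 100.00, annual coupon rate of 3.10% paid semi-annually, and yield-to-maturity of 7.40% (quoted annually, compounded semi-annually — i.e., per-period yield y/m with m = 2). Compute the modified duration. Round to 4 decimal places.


Answer: Modified duration = 6.0073

Derivation:
Coupon per period c = face * coupon_rate / m = 1.550000
Periods per year m = 2; per-period yield y/m = 0.037000
Number of cashflows N = 14
Cashflows (t years, CF_t, discount factor 1/(1+y/m)^(m*t), PV):
  t = 0.5000: CF_t = 1.550000, DF = 0.964320, PV = 1.494696
  t = 1.0000: CF_t = 1.550000, DF = 0.929913, PV = 1.441366
  t = 1.5000: CF_t = 1.550000, DF = 0.896734, PV = 1.389938
  t = 2.0000: CF_t = 1.550000, DF = 0.864739, PV = 1.340345
  t = 2.5000: CF_t = 1.550000, DF = 0.833885, PV = 1.292522
  t = 3.0000: CF_t = 1.550000, DF = 0.804132, PV = 1.246405
  t = 3.5000: CF_t = 1.550000, DF = 0.775441, PV = 1.201933
  t = 4.0000: CF_t = 1.550000, DF = 0.747773, PV = 1.159049
  t = 4.5000: CF_t = 1.550000, DF = 0.721093, PV = 1.117694
  t = 5.0000: CF_t = 1.550000, DF = 0.695364, PV = 1.077815
  t = 5.5000: CF_t = 1.550000, DF = 0.670554, PV = 1.039359
  t = 6.0000: CF_t = 1.550000, DF = 0.646629, PV = 1.002274
  t = 6.5000: CF_t = 1.550000, DF = 0.623557, PV = 0.966513
  t = 7.0000: CF_t = 101.550000, DF = 0.601309, PV = 61.062888
Price P = sum_t PV_t = 76.832797
First compute Macaulay numerator sum_t t * PV_t:
  t * PV_t at t = 0.5000: 0.747348
  t * PV_t at t = 1.0000: 1.441366
  t * PV_t at t = 1.5000: 2.084907
  t * PV_t at t = 2.0000: 2.680690
  t * PV_t at t = 2.5000: 3.231305
  t * PV_t at t = 3.0000: 3.739215
  t * PV_t at t = 3.5000: 4.206767
  t * PV_t at t = 4.0000: 4.636194
  t * PV_t at t = 4.5000: 5.029623
  t * PV_t at t = 5.0000: 5.389074
  t * PV_t at t = 5.5000: 5.716472
  t * PV_t at t = 6.0000: 6.013646
  t * PV_t at t = 6.5000: 6.282337
  t * PV_t at t = 7.0000: 427.440214
Macaulay duration D = 478.639157 / 76.832797 = 6.229620
Modified duration = D / (1 + y/m) = 6.229620 / (1 + 0.037000) = 6.007349


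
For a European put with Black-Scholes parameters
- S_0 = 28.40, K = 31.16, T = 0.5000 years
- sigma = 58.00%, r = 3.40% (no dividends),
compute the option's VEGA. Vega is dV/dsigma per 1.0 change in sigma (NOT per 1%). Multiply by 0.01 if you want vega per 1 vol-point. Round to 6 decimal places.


d1 = 0.0203693670; d2 = -0.3897525661
phi(d1) = 0.3988595262; exp(-qT) = 1.0000000000; exp(-rT) = 0.9831436846
Vega = S * exp(-qT) * phi(d1) * sqrt(T) = 28.4000 * 1.0000000000 * 0.3988595262 * 0.7071067812 = 8.009830

Answer: Vega = 8.009830


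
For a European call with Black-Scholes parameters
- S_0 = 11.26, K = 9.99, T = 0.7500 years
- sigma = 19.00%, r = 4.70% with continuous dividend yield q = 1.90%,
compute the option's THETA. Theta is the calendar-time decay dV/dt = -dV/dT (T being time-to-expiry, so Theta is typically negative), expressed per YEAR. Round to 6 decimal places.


d1 = 0.9371885651; d2 = 0.7726437384
phi(d1) = 0.2571489638; exp(-qT) = 0.9858510507; exp(-rT) = 0.9653640451
Theta = -S*exp(-qT)*phi(d1)*sigma/(2*sqrt(T)) - r*K*exp(-rT)*N(d2) + q*S*exp(-qT)*N(d1)
N(d1) = 0.8256692147; N(d2) = 0.7801333741; sqrt(T) = 0.8660254038
Term 1 = -11.2600 * 0.9858510507 * 0.2571489638 * 0.1900 / (2 * 0.8660254038) = -0.3131319960
Term 2 = -0.0470 * 9.9900 * 0.9653640451 * 0.7801333741 = -0.3536090106
Term 3 = 0.0190 * 11.2600 * 0.9858510507 * 0.8256692147 = 0.1741443494
Theta = -0.3131319960 + (-0.3536090106) + (0.1741443494) = -0.492597

Answer: Theta = -0.492597


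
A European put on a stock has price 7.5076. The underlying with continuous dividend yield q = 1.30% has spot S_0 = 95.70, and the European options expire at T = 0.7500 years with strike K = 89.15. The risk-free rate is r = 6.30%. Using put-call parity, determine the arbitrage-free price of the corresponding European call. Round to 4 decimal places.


Answer: Call price = 17.2434

Derivation:
Put-call parity: C - P = S_0 * exp(-qT) - K * exp(-rT).
S_0 * exp(-qT) = 95.7000 * 0.99029738 = 94.77145899
K * exp(-rT) = 89.1500 * 0.95384891 = 85.03562993
C = P + S*exp(-qT) - K*exp(-rT)
C = 7.5076 + 94.77145899 - 85.03562993 = 17.2434


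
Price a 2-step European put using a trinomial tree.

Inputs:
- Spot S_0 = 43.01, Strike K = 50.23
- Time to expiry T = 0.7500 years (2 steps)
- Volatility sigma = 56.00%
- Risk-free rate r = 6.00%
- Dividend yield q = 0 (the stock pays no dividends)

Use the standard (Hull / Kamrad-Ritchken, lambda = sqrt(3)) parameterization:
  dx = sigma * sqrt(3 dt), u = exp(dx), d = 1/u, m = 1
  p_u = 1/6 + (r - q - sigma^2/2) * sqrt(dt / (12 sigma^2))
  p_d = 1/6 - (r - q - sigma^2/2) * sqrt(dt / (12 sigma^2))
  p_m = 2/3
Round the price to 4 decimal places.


Answer: Price = V(0,0) = 11.4762

Derivation:
dt = T/N = 0.375000; dx = sigma*sqrt(3*dt) = 0.593970
u = exp(dx) = 1.811164; d = 1/u = 0.552131
p_u = 0.136110, p_m = 0.666667, p_d = 0.197224
Discount per step: exp(-r*dt) = 0.977751
Stock lattice S(k, j) with j the centered position index:
  k=0: S(0,+0) = 43.0100
  k=1: S(1,-1) = 23.7472; S(1,+0) = 43.0100; S(1,+1) = 77.8982
  k=2: S(2,-2) = 13.1115; S(2,-1) = 23.7472; S(2,+0) = 43.0100; S(2,+1) = 77.8982; S(2,+2) = 141.0863
Terminal payoffs V(N, j) = max(K - S_T, 0):
  V(2,-2) = 37.118453; V(2,-1) = 26.482840; V(2,+0) = 7.220000; V(2,+1) = 0.000000; V(2,+2) = 0.000000
Backward induction: V(k, j) = exp(-r*dt) * [p_u * V(k+1, j+1) + p_m * V(k+1, j) + p_d * V(k+1, j-1)]
  V(1,-1) = exp(-r*dt) * [p_u*7.220000 + p_m*26.482840 + p_d*37.118453] = 25.381033
  V(1,+0) = exp(-r*dt) * [p_u*0.000000 + p_m*7.220000 + p_d*26.482840] = 9.813082
  V(1,+1) = exp(-r*dt) * [p_u*0.000000 + p_m*0.000000 + p_d*7.220000] = 1.392274
  V(0,+0) = exp(-r*dt) * [p_u*1.392274 + p_m*9.813082 + p_d*25.381033] = 11.476159


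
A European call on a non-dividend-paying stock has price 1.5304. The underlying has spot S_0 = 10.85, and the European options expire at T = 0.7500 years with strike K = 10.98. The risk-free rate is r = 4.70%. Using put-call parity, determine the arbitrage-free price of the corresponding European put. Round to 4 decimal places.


Put-call parity: C - P = S_0 * exp(-qT) - K * exp(-rT).
S_0 * exp(-qT) = 10.8500 * 1.00000000 = 10.85000000
K * exp(-rT) = 10.9800 * 0.96536405 = 10.59969721
P = C - S*exp(-qT) + K*exp(-rT)
P = 1.5304 - 10.85000000 + 10.59969721 = 1.2801

Answer: Put price = 1.2801


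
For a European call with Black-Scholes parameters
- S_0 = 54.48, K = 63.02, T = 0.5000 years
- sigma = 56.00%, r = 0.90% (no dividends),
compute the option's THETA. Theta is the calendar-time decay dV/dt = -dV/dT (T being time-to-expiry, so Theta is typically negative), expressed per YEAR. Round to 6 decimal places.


d1 = -0.1583880665; d2 = -0.5543678640
phi(d1) = 0.3939694452; exp(-qT) = 1.0000000000; exp(-rT) = 0.9955101098
Theta = -S*exp(-qT)*phi(d1)*sigma/(2*sqrt(T)) - r*K*exp(-rT)*N(d2) + q*S*exp(-qT)*N(d1)
N(d1) = 0.4370755083; N(d2) = 0.2896635573; sqrt(T) = 0.7071067812
Term 1 = -54.4800 * 1.0000000000 * 0.3939694452 * 0.5600 / (2 * 0.7071067812) = -8.4990947119
Term 2 = -0.0090 * 63.0200 * 0.9955101098 * 0.2896635573 = -0.1635537262
Term 3 = 0 (no dividend yield, q = 0)
Theta = -8.4990947119 + (-0.1635537262) + (0.0000000000) = -8.662648

Answer: Theta = -8.662648


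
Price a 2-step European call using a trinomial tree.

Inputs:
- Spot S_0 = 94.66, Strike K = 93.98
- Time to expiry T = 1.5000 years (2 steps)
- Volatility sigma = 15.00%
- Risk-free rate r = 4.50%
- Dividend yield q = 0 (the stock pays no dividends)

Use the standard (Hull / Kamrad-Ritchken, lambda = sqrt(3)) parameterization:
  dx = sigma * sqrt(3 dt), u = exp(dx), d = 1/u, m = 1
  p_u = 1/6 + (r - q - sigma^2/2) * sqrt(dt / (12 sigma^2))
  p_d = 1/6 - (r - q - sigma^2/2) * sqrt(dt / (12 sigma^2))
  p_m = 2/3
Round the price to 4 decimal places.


dt = T/N = 0.750000; dx = sigma*sqrt(3*dt) = 0.225000
u = exp(dx) = 1.252323; d = 1/u = 0.798516
p_u = 0.222917, p_m = 0.666667, p_d = 0.110417
Discount per step: exp(-r*dt) = 0.966813
Stock lattice S(k, j) with j the centered position index:
  k=0: S(0,+0) = 94.6600
  k=1: S(1,-1) = 75.5875; S(1,+0) = 94.6600; S(1,+1) = 118.5449
  k=2: S(2,-2) = 60.3579; S(2,-1) = 75.5875; S(2,+0) = 94.6600; S(2,+1) = 118.5449; S(2,+2) = 148.4564
Terminal payoffs V(N, j) = max(S_T - K, 0):
  V(2,-2) = 0.000000; V(2,-1) = 0.000000; V(2,+0) = 0.680000; V(2,+1) = 24.564868; V(2,+2) = 54.476431
Backward induction: V(k, j) = exp(-r*dt) * [p_u * V(k+1, j+1) + p_m * V(k+1, j) + p_d * V(k+1, j-1)]
  V(1,-1) = exp(-r*dt) * [p_u*0.680000 + p_m*0.000000 + p_d*0.000000] = 0.146553
  V(1,+0) = exp(-r*dt) * [p_u*24.564868 + p_m*0.680000 + p_d*0.000000] = 5.732479
  V(1,+1) = exp(-r*dt) * [p_u*54.476431 + p_m*24.564868 + p_d*0.680000] = 27.646377
  V(0,+0) = exp(-r*dt) * [p_u*27.646377 + p_m*5.732479 + p_d*0.146553] = 9.668782

Answer: Price = V(0,0) = 9.6688


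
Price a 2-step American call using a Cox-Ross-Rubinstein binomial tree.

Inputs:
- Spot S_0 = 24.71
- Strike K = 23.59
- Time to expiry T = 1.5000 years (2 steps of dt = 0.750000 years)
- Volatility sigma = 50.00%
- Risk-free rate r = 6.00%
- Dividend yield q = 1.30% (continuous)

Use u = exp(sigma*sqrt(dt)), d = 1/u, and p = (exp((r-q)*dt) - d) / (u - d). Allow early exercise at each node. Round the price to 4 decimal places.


Answer: Price = V(0,0) = 6.5428

Derivation:
dt = T/N = 0.750000
u = exp(sigma*sqrt(dt)) = 1.541896; d = 1/u = 0.648552
p = (exp((r-q)*dt) - d) / (u - d) = 0.433569
Discount per step: exp(-r*dt) = 0.955997
Stock lattice S(k, i) with i counting down-moves:
  k=0: S(0,0) = 24.7100
  k=1: S(1,0) = 38.1002; S(1,1) = 16.0257
  k=2: S(2,0) = 58.7466; S(2,1) = 24.7100; S(2,2) = 10.3935
Terminal payoffs V(N, i) = max(S_T - K, 0):
  V(2,0) = 35.156609; V(2,1) = 1.120000; V(2,2) = 0.000000
Backward induction: V(k, i) = exp(-r*dt) * [p * V(k+1, i) + (1-p) * V(k+1, i+1)]; then take max(V_cont, immediate exercise) for American.
  V(1,0) = exp(-r*dt) * [p*35.156609 + (1-p)*1.120000] = 15.178592; exercise = 14.510245; V(1,0) = max -> 15.178592
  V(1,1) = exp(-r*dt) * [p*1.120000 + (1-p)*0.000000] = 0.464230; exercise = 0.000000; V(1,1) = max -> 0.464230
  V(0,0) = exp(-r*dt) * [p*15.178592 + (1-p)*0.464230] = 6.542777; exercise = 1.120000; V(0,0) = max -> 6.542777


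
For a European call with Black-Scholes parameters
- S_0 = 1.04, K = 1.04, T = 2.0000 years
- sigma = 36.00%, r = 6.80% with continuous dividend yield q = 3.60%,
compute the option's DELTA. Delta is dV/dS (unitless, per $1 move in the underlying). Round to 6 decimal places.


Answer: Delta = 0.603101

Derivation:
d1 = 0.3802663134; d2 = -0.1288505690
phi(d1) = 0.3711163077; exp(-qT) = 0.9305308958; exp(-rT) = 0.8728426325
N(d1) = 0.6481261307
Delta = exp(-qT) * N(d1) = 0.9305308958 * 0.6481261307 = 0.603101


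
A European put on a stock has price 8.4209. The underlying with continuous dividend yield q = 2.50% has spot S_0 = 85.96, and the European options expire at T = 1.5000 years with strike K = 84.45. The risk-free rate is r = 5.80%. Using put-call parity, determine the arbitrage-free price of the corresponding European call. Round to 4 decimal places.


Put-call parity: C - P = S_0 * exp(-qT) - K * exp(-rT).
S_0 * exp(-qT) = 85.9600 * 0.96319442 = 82.79619215
K * exp(-rT) = 84.4500 * 0.91667710 = 77.41338073
C = P + S*exp(-qT) - K*exp(-rT)
C = 8.4209 + 82.79619215 - 77.41338073 = 13.8037

Answer: Call price = 13.8037


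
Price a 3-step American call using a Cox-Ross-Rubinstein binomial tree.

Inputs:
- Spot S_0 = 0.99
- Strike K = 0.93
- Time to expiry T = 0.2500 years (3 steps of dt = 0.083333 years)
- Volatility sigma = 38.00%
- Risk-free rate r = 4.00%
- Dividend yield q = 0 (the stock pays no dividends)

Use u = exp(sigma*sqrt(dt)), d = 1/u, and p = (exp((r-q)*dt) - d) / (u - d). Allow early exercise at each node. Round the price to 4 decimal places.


Answer: Price = V(0,0) = 0.1145

Derivation:
dt = T/N = 0.083333
u = exp(sigma*sqrt(dt)) = 1.115939; d = 1/u = 0.896106
p = (exp((r-q)*dt) - d) / (u - d) = 0.487792
Discount per step: exp(-r*dt) = 0.996672
Stock lattice S(k, i) with i counting down-moves:
  k=0: S(0,0) = 0.9900
  k=1: S(1,0) = 1.1048; S(1,1) = 0.8871
  k=2: S(2,0) = 1.2329; S(2,1) = 0.9900; S(2,2) = 0.7950
  k=3: S(3,0) = 1.3758; S(3,1) = 1.1048; S(3,2) = 0.8871; S(3,3) = 0.7124
Terminal payoffs V(N, i) = max(S_T - K, 0):
  V(3,0) = 0.445805; V(3,1) = 0.174780; V(3,2) = 0.000000; V(3,3) = 0.000000
Backward induction: V(k, i) = exp(-r*dt) * [p * V(k+1, i) + (1-p) * V(k+1, i+1)]; then take max(V_cont, immediate exercise) for American.
  V(2,0) = exp(-r*dt) * [p*0.445805 + (1-p)*0.174780] = 0.305962; exercise = 0.302868; V(2,0) = max -> 0.305962
  V(2,1) = exp(-r*dt) * [p*0.174780 + (1-p)*0.000000] = 0.084973; exercise = 0.060000; V(2,1) = max -> 0.084973
  V(2,2) = exp(-r*dt) * [p*0.000000 + (1-p)*0.000000] = 0.000000; exercise = 0.000000; V(2,2) = max -> 0.000000
  V(1,0) = exp(-r*dt) * [p*0.305962 + (1-p)*0.084973] = 0.192128; exercise = 0.174780; V(1,0) = max -> 0.192128
  V(1,1) = exp(-r*dt) * [p*0.084973 + (1-p)*0.000000] = 0.041311; exercise = 0.000000; V(1,1) = max -> 0.041311
  V(0,0) = exp(-r*dt) * [p*0.192128 + (1-p)*0.041311] = 0.114496; exercise = 0.060000; V(0,0) = max -> 0.114496


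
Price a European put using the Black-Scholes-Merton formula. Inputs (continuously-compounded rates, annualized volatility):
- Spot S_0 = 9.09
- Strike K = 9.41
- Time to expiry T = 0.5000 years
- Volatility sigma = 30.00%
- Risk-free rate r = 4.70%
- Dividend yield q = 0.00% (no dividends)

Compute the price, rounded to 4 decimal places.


Answer: Price = 0.8239

Derivation:
d1 = (ln(S/K) + (r - q + 0.5*sigma^2) * T) / (sigma * sqrt(T)) = 0.05374933
d2 = d1 - sigma * sqrt(T) = -0.15838270
exp(-rT) = 0.97677397; exp(-qT) = 1.00000000
P = K * exp(-rT) * N(-d2) - S_0 * exp(-qT) * N(-d1)
N(-d1) = 0.47856744; N(-d2) = 0.56292238
P = 9.4100 * 0.97677397 * 0.56292238 - 9.0900 * 1.00000000 * 0.47856744 = 0.8239


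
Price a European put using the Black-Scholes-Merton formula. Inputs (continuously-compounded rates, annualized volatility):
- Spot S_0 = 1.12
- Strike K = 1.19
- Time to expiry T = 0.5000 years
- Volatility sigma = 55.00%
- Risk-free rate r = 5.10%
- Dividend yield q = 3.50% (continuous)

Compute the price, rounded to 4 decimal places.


Answer: Price = 0.2056

Derivation:
d1 = (ln(S/K) + (r - q + 0.5*sigma^2) * T) / (sigma * sqrt(T)) = 0.05914081
d2 = d1 - sigma * sqrt(T) = -0.32976792
exp(-rT) = 0.97482238; exp(-qT) = 0.98265224
P = K * exp(-rT) * N(-d2) - S_0 * exp(-qT) * N(-d1)
N(-d1) = 0.47641998; N(-d2) = 0.62921233
P = 1.1900 * 0.97482238 * 0.62921233 - 1.1200 * 0.98265224 * 0.47641998 = 0.2056


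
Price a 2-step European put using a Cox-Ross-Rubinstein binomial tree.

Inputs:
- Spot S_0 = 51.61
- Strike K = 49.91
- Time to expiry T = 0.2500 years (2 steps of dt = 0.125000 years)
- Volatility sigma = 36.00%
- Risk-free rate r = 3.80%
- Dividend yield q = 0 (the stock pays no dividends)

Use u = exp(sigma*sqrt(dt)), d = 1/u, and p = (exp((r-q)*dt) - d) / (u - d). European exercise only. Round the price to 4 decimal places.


dt = T/N = 0.125000
u = exp(sigma*sqrt(dt)) = 1.135734; d = 1/u = 0.880488
p = (exp((r-q)*dt) - d) / (u - d) = 0.486877
Discount per step: exp(-r*dt) = 0.995261
Stock lattice S(k, i) with i counting down-moves:
  k=0: S(0,0) = 51.6100
  k=1: S(1,0) = 58.6152; S(1,1) = 45.4420
  k=2: S(2,0) = 66.5713; S(2,1) = 51.6100; S(2,2) = 40.0111
Terminal payoffs V(N, i) = max(K - S_T, 0):
  V(2,0) = 0.000000; V(2,1) = 0.000000; V(2,2) = 9.898896
Backward induction: V(k, i) = exp(-r*dt) * [p * V(k+1, i) + (1-p) * V(k+1, i+1)].
  V(1,0) = exp(-r*dt) * [p*0.000000 + (1-p)*0.000000] = 0.000000
  V(1,1) = exp(-r*dt) * [p*0.000000 + (1-p)*9.898896] = 5.055283
  V(0,0) = exp(-r*dt) * [p*0.000000 + (1-p)*5.055283] = 2.581691

Answer: Price = V(0,0) = 2.5817


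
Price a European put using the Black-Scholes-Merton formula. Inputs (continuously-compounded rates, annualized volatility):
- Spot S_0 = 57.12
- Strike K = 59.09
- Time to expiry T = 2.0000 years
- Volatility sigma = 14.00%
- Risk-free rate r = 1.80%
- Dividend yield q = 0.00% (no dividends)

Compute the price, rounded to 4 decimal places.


d1 = (ln(S/K) + (r - q + 0.5*sigma^2) * T) / (sigma * sqrt(T)) = 0.10956424
d2 = d1 - sigma * sqrt(T) = -0.08842566
exp(-rT) = 0.96464029; exp(-qT) = 1.00000000
P = K * exp(-rT) * N(-d2) - S_0 * exp(-qT) * N(-d1)
N(-d1) = 0.45637749; N(-d2) = 0.53523082
P = 59.0900 * 0.96464029 * 0.53523082 - 57.1200 * 1.00000000 * 0.45637749 = 4.4402

Answer: Price = 4.4402


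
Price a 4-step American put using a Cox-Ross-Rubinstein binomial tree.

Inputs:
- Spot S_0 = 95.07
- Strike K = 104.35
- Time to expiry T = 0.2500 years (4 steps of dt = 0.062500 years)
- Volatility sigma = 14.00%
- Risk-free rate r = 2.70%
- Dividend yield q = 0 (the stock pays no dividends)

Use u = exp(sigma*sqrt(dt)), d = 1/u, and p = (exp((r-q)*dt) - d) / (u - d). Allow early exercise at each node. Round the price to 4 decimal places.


dt = T/N = 0.062500
u = exp(sigma*sqrt(dt)) = 1.035620; d = 1/u = 0.965605
p = (exp((r-q)*dt) - d) / (u - d) = 0.515373
Discount per step: exp(-r*dt) = 0.998314
Stock lattice S(k, i) with i counting down-moves:
  k=0: S(0,0) = 95.0700
  k=1: S(1,0) = 98.4564; S(1,1) = 91.8001
  k=2: S(2,0) = 101.9634; S(2,1) = 95.0700; S(2,2) = 88.6427
  k=3: S(3,0) = 105.5953; S(3,1) = 98.4564; S(3,2) = 91.8001; S(3,3) = 85.5939
  k=4: S(4,0) = 109.3565; S(4,1) = 101.9634; S(4,2) = 95.0700; S(4,3) = 88.6427; S(4,4) = 82.6499
Terminal payoffs V(N, i) = max(K - S_T, 0):
  V(4,0) = 0.000000; V(4,1) = 2.386647; V(4,2) = 9.280000; V(4,3) = 15.707320; V(4,4) = 21.700113
Backward induction: V(k, i) = exp(-r*dt) * [p * V(k+1, i) + (1-p) * V(k+1, i+1)]; then take max(V_cont, immediate exercise) for American.
  V(3,0) = exp(-r*dt) * [p*0.000000 + (1-p)*2.386647] = 1.154682; exercise = 0.000000; V(3,0) = max -> 1.154682
  V(3,1) = exp(-r*dt) * [p*2.386647 + (1-p)*9.280000] = 5.717692; exercise = 5.893634; V(3,1) = max -> 5.893634
  V(3,2) = exp(-r*dt) * [p*9.280000 + (1-p)*15.707320] = 12.373951; exercise = 12.549893; V(3,2) = max -> 12.549893
  V(3,3) = exp(-r*dt) * [p*15.707320 + (1-p)*21.700113] = 18.580206; exercise = 18.756148; V(3,3) = max -> 18.756148
  V(2,0) = exp(-r*dt) * [p*1.154682 + (1-p)*5.893634] = 3.445485; exercise = 2.386647; V(2,0) = max -> 3.445485
  V(2,1) = exp(-r*dt) * [p*5.893634 + (1-p)*12.549893] = 9.104058; exercise = 9.280000; V(2,1) = max -> 9.280000
  V(2,2) = exp(-r*dt) * [p*12.549893 + (1-p)*18.756148] = 15.531377; exercise = 15.707320; V(2,2) = max -> 15.707320
  V(1,0) = exp(-r*dt) * [p*3.445485 + (1-p)*9.280000] = 6.262469; exercise = 5.893634; V(1,0) = max -> 6.262469
  V(1,1) = exp(-r*dt) * [p*9.280000 + (1-p)*15.707320] = 12.373951; exercise = 12.549893; V(1,1) = max -> 12.549893
  V(0,0) = exp(-r*dt) * [p*6.262469 + (1-p)*12.549893] = 9.293825; exercise = 9.280000; V(0,0) = max -> 9.293825

Answer: Price = V(0,0) = 9.2938
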